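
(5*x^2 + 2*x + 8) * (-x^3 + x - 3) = -5*x^5 - 2*x^4 - 3*x^3 - 13*x^2 + 2*x - 24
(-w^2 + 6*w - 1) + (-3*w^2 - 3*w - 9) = -4*w^2 + 3*w - 10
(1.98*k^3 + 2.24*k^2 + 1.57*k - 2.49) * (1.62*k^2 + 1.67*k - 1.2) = 3.2076*k^5 + 6.9354*k^4 + 3.9082*k^3 - 4.0999*k^2 - 6.0423*k + 2.988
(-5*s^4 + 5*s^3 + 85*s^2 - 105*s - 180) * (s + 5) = -5*s^5 - 20*s^4 + 110*s^3 + 320*s^2 - 705*s - 900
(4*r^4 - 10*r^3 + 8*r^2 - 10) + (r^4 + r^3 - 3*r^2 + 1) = 5*r^4 - 9*r^3 + 5*r^2 - 9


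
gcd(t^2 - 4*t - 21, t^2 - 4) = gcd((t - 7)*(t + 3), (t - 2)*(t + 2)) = 1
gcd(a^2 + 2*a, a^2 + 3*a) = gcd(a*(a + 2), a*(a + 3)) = a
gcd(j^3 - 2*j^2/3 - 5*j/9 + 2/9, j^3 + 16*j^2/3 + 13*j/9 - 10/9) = j^2 + j/3 - 2/9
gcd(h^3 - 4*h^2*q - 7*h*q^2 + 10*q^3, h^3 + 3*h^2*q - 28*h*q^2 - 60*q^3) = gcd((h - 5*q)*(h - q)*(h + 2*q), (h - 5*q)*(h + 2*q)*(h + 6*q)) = -h^2 + 3*h*q + 10*q^2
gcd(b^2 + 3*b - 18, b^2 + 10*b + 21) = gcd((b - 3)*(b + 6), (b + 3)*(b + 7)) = 1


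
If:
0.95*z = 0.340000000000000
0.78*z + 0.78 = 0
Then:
No Solution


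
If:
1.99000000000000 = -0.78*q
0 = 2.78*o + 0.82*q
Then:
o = 0.75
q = -2.55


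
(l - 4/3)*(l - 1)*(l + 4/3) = l^3 - l^2 - 16*l/9 + 16/9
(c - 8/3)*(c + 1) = c^2 - 5*c/3 - 8/3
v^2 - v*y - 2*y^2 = (v - 2*y)*(v + y)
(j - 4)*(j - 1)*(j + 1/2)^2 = j^4 - 4*j^3 - 3*j^2/4 + 11*j/4 + 1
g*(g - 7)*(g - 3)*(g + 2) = g^4 - 8*g^3 + g^2 + 42*g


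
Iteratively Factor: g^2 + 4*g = (g + 4)*(g)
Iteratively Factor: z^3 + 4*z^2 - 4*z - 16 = (z + 2)*(z^2 + 2*z - 8) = (z - 2)*(z + 2)*(z + 4)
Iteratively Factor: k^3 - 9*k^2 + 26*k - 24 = (k - 2)*(k^2 - 7*k + 12) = (k - 3)*(k - 2)*(k - 4)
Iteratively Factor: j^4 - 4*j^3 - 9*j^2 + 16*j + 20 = (j + 2)*(j^3 - 6*j^2 + 3*j + 10) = (j - 5)*(j + 2)*(j^2 - j - 2) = (j - 5)*(j - 2)*(j + 2)*(j + 1)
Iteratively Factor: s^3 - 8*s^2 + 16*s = (s - 4)*(s^2 - 4*s) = s*(s - 4)*(s - 4)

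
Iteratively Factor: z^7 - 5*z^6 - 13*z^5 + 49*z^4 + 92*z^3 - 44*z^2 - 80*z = (z + 2)*(z^6 - 7*z^5 + z^4 + 47*z^3 - 2*z^2 - 40*z) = z*(z + 2)*(z^5 - 7*z^4 + z^3 + 47*z^2 - 2*z - 40) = z*(z - 5)*(z + 2)*(z^4 - 2*z^3 - 9*z^2 + 2*z + 8) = z*(z - 5)*(z - 4)*(z + 2)*(z^3 + 2*z^2 - z - 2) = z*(z - 5)*(z - 4)*(z + 2)^2*(z^2 - 1) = z*(z - 5)*(z - 4)*(z - 1)*(z + 2)^2*(z + 1)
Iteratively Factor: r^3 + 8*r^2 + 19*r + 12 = (r + 3)*(r^2 + 5*r + 4) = (r + 1)*(r + 3)*(r + 4)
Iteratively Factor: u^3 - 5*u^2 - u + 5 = (u - 1)*(u^2 - 4*u - 5) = (u - 5)*(u - 1)*(u + 1)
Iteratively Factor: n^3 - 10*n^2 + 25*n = (n - 5)*(n^2 - 5*n) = (n - 5)^2*(n)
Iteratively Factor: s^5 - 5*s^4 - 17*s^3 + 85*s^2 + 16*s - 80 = (s - 4)*(s^4 - s^3 - 21*s^2 + s + 20) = (s - 4)*(s + 4)*(s^3 - 5*s^2 - s + 5) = (s - 5)*(s - 4)*(s + 4)*(s^2 - 1) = (s - 5)*(s - 4)*(s + 1)*(s + 4)*(s - 1)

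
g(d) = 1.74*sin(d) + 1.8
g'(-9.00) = -1.59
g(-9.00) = 1.08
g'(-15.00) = -1.32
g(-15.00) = 0.67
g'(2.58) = -1.47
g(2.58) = 2.73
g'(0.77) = 1.25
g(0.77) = 3.01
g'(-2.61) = -1.50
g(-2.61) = 0.92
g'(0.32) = 1.65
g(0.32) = 2.35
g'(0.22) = 1.70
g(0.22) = 2.18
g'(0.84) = 1.16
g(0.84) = 3.10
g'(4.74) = 0.05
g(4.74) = 0.06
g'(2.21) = -1.04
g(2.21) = 3.20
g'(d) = 1.74*cos(d)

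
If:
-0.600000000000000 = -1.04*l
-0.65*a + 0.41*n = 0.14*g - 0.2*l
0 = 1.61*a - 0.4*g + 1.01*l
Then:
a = 0.337865677791512*n - 0.0729770847199772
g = 1.35990935311084*n + 1.16299800323286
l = 0.58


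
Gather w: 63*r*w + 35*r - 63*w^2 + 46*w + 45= 35*r - 63*w^2 + w*(63*r + 46) + 45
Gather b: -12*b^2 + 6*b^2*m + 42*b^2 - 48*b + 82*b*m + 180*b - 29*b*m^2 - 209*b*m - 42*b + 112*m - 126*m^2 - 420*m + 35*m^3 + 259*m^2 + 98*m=b^2*(6*m + 30) + b*(-29*m^2 - 127*m + 90) + 35*m^3 + 133*m^2 - 210*m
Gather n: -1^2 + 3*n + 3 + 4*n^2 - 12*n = 4*n^2 - 9*n + 2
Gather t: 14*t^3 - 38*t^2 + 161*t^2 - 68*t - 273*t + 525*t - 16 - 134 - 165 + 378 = 14*t^3 + 123*t^2 + 184*t + 63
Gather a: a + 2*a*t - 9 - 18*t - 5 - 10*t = a*(2*t + 1) - 28*t - 14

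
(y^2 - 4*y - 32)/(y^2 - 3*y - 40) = (y + 4)/(y + 5)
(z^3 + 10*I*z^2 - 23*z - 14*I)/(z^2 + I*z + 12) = (z^3 + 10*I*z^2 - 23*z - 14*I)/(z^2 + I*z + 12)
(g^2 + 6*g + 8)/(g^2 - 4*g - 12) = (g + 4)/(g - 6)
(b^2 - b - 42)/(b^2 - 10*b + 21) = (b + 6)/(b - 3)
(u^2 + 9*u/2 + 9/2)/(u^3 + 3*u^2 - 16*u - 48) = (u + 3/2)/(u^2 - 16)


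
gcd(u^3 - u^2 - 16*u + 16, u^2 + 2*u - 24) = u - 4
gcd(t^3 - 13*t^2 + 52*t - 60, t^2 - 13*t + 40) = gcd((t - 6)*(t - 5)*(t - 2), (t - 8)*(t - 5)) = t - 5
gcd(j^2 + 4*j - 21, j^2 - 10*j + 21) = j - 3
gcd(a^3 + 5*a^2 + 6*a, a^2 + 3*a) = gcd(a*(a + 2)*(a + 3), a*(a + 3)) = a^2 + 3*a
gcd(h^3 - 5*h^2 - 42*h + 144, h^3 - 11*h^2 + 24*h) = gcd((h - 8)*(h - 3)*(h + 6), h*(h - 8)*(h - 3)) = h^2 - 11*h + 24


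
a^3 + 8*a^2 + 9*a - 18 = (a - 1)*(a + 3)*(a + 6)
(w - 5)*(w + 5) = w^2 - 25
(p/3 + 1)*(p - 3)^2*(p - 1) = p^4/3 - 4*p^3/3 - 2*p^2 + 12*p - 9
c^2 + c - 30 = (c - 5)*(c + 6)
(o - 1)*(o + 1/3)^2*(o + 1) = o^4 + 2*o^3/3 - 8*o^2/9 - 2*o/3 - 1/9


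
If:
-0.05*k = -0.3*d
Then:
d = 0.166666666666667*k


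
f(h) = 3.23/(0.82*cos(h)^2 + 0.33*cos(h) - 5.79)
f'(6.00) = -0.08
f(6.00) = -0.68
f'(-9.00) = 0.05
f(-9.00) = -0.60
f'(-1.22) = -0.09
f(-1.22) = -0.58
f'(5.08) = -0.09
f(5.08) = -0.58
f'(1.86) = -0.01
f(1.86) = -0.56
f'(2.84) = -0.04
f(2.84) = -0.60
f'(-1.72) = -0.01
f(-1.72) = -0.55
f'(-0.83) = -0.13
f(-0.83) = -0.62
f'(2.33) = -0.06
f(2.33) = -0.57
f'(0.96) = 0.12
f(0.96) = -0.61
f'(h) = 3.23*(1.64*sin(h)*cos(h) + 0.33*sin(h))/(0.82*cos(h)^2 + 0.33*cos(h) - 5.79)^2 = (5.2972*cos(h) + 1.0659)*sin(h)/(0.82*cos(h)^2 + 0.33*cos(h) - 5.79)^2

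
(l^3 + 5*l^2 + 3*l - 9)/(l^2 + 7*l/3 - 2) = 3*(l^2 + 2*l - 3)/(3*l - 2)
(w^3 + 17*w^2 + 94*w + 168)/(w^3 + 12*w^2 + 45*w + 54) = (w^2 + 11*w + 28)/(w^2 + 6*w + 9)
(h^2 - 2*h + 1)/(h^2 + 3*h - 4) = (h - 1)/(h + 4)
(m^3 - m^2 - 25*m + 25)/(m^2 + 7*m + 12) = (m^3 - m^2 - 25*m + 25)/(m^2 + 7*m + 12)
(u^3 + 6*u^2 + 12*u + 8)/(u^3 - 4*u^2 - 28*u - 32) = (u + 2)/(u - 8)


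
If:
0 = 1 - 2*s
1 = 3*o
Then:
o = 1/3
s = 1/2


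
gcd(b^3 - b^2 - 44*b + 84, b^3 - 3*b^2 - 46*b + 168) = b^2 + b - 42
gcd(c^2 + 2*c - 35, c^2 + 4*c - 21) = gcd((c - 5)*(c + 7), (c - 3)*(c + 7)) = c + 7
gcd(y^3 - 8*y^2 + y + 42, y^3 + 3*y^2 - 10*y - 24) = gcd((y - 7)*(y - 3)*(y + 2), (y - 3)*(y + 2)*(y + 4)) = y^2 - y - 6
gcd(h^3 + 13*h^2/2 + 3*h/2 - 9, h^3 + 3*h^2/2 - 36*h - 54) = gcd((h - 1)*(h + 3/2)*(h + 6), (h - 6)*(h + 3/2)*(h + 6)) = h^2 + 15*h/2 + 9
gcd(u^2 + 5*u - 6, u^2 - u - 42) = u + 6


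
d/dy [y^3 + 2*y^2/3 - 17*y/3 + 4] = 3*y^2 + 4*y/3 - 17/3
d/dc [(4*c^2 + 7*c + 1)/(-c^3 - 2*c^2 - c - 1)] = (4*c^4 + 14*c^3 + 13*c^2 - 4*c - 6)/(c^6 + 4*c^5 + 6*c^4 + 6*c^3 + 5*c^2 + 2*c + 1)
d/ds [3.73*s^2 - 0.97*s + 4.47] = 7.46*s - 0.97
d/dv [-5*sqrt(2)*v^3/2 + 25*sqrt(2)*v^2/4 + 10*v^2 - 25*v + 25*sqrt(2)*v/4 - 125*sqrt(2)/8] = -15*sqrt(2)*v^2/2 + 25*sqrt(2)*v/2 + 20*v - 25 + 25*sqrt(2)/4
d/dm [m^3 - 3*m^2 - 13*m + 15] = 3*m^2 - 6*m - 13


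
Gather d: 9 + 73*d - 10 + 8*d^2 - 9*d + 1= 8*d^2 + 64*d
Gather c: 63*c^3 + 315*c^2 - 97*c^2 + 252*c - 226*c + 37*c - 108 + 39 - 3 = 63*c^3 + 218*c^2 + 63*c - 72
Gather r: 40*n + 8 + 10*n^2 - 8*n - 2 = 10*n^2 + 32*n + 6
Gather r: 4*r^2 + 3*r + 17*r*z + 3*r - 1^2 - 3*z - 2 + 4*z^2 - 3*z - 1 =4*r^2 + r*(17*z + 6) + 4*z^2 - 6*z - 4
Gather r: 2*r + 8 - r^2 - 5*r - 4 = -r^2 - 3*r + 4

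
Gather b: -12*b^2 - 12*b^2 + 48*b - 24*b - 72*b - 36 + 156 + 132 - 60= -24*b^2 - 48*b + 192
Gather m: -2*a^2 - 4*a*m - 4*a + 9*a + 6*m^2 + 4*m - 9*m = -2*a^2 + 5*a + 6*m^2 + m*(-4*a - 5)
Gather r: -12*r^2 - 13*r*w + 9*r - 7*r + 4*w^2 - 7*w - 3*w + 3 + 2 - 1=-12*r^2 + r*(2 - 13*w) + 4*w^2 - 10*w + 4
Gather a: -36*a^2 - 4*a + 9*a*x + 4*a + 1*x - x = -36*a^2 + 9*a*x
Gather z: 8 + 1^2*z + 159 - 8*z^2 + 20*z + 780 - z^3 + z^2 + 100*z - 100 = -z^3 - 7*z^2 + 121*z + 847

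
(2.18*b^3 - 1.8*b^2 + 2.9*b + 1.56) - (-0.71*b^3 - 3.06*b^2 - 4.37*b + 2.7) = 2.89*b^3 + 1.26*b^2 + 7.27*b - 1.14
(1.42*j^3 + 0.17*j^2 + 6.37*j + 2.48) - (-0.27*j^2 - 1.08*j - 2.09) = 1.42*j^3 + 0.44*j^2 + 7.45*j + 4.57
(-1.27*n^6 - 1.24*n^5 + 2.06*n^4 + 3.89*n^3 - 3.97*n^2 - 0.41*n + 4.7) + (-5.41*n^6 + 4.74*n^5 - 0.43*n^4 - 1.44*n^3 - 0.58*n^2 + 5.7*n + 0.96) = -6.68*n^6 + 3.5*n^5 + 1.63*n^4 + 2.45*n^3 - 4.55*n^2 + 5.29*n + 5.66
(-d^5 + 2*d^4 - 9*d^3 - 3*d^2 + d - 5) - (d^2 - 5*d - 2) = -d^5 + 2*d^4 - 9*d^3 - 4*d^2 + 6*d - 3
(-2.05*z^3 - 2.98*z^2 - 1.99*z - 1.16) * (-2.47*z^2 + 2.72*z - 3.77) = 5.0635*z^5 + 1.7846*z^4 + 4.5382*z^3 + 8.687*z^2 + 4.3471*z + 4.3732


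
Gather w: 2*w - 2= 2*w - 2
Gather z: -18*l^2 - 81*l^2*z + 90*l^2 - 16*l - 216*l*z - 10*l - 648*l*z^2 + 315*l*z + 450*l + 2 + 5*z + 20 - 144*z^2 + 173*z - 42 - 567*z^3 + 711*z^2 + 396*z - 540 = 72*l^2 + 424*l - 567*z^3 + z^2*(567 - 648*l) + z*(-81*l^2 + 99*l + 574) - 560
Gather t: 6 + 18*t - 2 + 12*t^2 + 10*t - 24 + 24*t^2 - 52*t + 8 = 36*t^2 - 24*t - 12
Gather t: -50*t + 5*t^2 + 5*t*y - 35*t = 5*t^2 + t*(5*y - 85)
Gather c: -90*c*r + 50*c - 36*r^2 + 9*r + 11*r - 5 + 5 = c*(50 - 90*r) - 36*r^2 + 20*r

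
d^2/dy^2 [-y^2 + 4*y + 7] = -2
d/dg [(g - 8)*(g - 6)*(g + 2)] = 3*g^2 - 24*g + 20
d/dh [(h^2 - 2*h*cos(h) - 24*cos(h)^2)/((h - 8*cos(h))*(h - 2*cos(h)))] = 8*(-h^3*sin(h) + 5*h^2*sin(2*h) - h^2*cos(h) - 34*h*sin(h)*cos(h)^2 + 10*h*cos(h)^2 - 34*cos(h)^3)/((h - 8*cos(h))^2*(h - 2*cos(h))^2)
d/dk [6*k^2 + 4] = 12*k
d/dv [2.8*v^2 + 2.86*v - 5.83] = 5.6*v + 2.86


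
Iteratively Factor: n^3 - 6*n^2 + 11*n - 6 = (n - 3)*(n^2 - 3*n + 2) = (n - 3)*(n - 1)*(n - 2)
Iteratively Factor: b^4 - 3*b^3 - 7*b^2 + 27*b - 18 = (b - 2)*(b^3 - b^2 - 9*b + 9) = (b - 3)*(b - 2)*(b^2 + 2*b - 3) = (b - 3)*(b - 2)*(b - 1)*(b + 3)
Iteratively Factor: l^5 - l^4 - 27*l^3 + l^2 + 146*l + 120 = (l + 1)*(l^4 - 2*l^3 - 25*l^2 + 26*l + 120) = (l + 1)*(l + 2)*(l^3 - 4*l^2 - 17*l + 60) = (l - 5)*(l + 1)*(l + 2)*(l^2 + l - 12) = (l - 5)*(l + 1)*(l + 2)*(l + 4)*(l - 3)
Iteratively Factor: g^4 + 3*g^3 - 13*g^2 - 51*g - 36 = (g - 4)*(g^3 + 7*g^2 + 15*g + 9) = (g - 4)*(g + 1)*(g^2 + 6*g + 9) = (g - 4)*(g + 1)*(g + 3)*(g + 3)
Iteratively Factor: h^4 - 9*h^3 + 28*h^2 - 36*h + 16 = (h - 4)*(h^3 - 5*h^2 + 8*h - 4) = (h - 4)*(h - 1)*(h^2 - 4*h + 4) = (h - 4)*(h - 2)*(h - 1)*(h - 2)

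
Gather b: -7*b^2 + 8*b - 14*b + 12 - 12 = -7*b^2 - 6*b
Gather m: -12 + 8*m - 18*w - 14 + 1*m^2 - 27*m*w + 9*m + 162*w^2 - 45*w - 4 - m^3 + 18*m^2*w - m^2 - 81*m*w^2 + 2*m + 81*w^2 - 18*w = -m^3 + 18*m^2*w + m*(-81*w^2 - 27*w + 19) + 243*w^2 - 81*w - 30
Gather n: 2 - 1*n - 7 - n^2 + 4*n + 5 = -n^2 + 3*n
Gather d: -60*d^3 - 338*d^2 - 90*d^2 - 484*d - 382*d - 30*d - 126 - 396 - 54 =-60*d^3 - 428*d^2 - 896*d - 576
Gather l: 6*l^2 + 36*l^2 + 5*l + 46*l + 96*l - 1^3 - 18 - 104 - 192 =42*l^2 + 147*l - 315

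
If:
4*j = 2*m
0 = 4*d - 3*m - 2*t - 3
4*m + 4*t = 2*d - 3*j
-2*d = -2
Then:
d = 1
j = 0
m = 0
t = 1/2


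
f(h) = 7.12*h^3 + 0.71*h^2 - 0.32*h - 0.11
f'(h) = 21.36*h^2 + 1.42*h - 0.32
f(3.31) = 264.81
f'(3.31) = 238.40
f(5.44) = 1165.40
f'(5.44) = 639.52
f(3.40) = 286.85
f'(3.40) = 251.43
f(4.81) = 807.12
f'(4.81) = 500.70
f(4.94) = 873.98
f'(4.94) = 527.96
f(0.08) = -0.13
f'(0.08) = -0.07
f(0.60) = 1.49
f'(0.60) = 8.22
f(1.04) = 8.33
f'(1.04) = 24.26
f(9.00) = 5245.00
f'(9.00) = 1742.62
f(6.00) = 1561.45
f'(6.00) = 777.16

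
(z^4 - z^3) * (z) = z^5 - z^4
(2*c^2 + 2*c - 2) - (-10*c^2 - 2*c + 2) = 12*c^2 + 4*c - 4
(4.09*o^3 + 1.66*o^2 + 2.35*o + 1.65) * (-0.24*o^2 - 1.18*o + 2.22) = -0.9816*o^5 - 5.2246*o^4 + 6.557*o^3 + 0.5162*o^2 + 3.27*o + 3.663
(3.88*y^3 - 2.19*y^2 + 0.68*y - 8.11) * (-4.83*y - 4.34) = -18.7404*y^4 - 6.2615*y^3 + 6.2202*y^2 + 36.2201*y + 35.1974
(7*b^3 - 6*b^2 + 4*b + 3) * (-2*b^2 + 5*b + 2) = -14*b^5 + 47*b^4 - 24*b^3 + 2*b^2 + 23*b + 6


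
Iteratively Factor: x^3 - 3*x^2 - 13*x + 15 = (x + 3)*(x^2 - 6*x + 5) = (x - 5)*(x + 3)*(x - 1)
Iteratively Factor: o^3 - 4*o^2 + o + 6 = (o + 1)*(o^2 - 5*o + 6) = (o - 2)*(o + 1)*(o - 3)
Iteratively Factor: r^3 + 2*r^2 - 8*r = (r - 2)*(r^2 + 4*r) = r*(r - 2)*(r + 4)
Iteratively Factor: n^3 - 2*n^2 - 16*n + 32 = (n + 4)*(n^2 - 6*n + 8) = (n - 4)*(n + 4)*(n - 2)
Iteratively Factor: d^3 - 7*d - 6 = (d + 2)*(d^2 - 2*d - 3) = (d - 3)*(d + 2)*(d + 1)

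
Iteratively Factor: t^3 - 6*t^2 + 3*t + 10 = (t - 2)*(t^2 - 4*t - 5) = (t - 5)*(t - 2)*(t + 1)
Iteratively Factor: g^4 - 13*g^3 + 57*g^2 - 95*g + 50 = (g - 1)*(g^3 - 12*g^2 + 45*g - 50) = (g - 5)*(g - 1)*(g^2 - 7*g + 10) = (g - 5)^2*(g - 1)*(g - 2)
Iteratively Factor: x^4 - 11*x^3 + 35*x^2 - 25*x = (x - 5)*(x^3 - 6*x^2 + 5*x) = (x - 5)^2*(x^2 - x) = (x - 5)^2*(x - 1)*(x)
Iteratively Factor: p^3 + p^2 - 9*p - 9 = (p - 3)*(p^2 + 4*p + 3) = (p - 3)*(p + 1)*(p + 3)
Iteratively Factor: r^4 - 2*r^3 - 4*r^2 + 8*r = (r + 2)*(r^3 - 4*r^2 + 4*r) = (r - 2)*(r + 2)*(r^2 - 2*r) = r*(r - 2)*(r + 2)*(r - 2)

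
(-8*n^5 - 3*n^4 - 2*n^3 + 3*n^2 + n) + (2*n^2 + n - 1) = -8*n^5 - 3*n^4 - 2*n^3 + 5*n^2 + 2*n - 1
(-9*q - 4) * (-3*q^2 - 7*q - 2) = 27*q^3 + 75*q^2 + 46*q + 8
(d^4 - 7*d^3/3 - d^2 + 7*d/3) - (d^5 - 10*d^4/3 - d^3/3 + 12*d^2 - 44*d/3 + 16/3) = -d^5 + 13*d^4/3 - 2*d^3 - 13*d^2 + 17*d - 16/3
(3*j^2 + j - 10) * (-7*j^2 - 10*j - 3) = -21*j^4 - 37*j^3 + 51*j^2 + 97*j + 30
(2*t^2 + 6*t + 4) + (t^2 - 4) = 3*t^2 + 6*t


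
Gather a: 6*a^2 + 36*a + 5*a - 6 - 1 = 6*a^2 + 41*a - 7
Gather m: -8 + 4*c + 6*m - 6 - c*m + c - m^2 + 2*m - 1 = 5*c - m^2 + m*(8 - c) - 15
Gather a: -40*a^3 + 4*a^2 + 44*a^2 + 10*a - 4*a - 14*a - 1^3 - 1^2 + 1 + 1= -40*a^3 + 48*a^2 - 8*a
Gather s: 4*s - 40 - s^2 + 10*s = -s^2 + 14*s - 40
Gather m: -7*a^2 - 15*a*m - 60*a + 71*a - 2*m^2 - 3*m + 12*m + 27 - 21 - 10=-7*a^2 + 11*a - 2*m^2 + m*(9 - 15*a) - 4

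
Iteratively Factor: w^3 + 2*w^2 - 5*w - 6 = (w + 1)*(w^2 + w - 6) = (w + 1)*(w + 3)*(w - 2)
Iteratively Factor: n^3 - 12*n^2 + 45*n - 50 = (n - 5)*(n^2 - 7*n + 10) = (n - 5)*(n - 2)*(n - 5)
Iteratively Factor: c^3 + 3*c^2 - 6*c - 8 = (c - 2)*(c^2 + 5*c + 4) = (c - 2)*(c + 1)*(c + 4)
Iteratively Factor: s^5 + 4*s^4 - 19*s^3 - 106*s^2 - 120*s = (s + 4)*(s^4 - 19*s^2 - 30*s) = (s - 5)*(s + 4)*(s^3 + 5*s^2 + 6*s) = (s - 5)*(s + 3)*(s + 4)*(s^2 + 2*s) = s*(s - 5)*(s + 3)*(s + 4)*(s + 2)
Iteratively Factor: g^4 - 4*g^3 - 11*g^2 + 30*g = (g - 2)*(g^3 - 2*g^2 - 15*g) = (g - 5)*(g - 2)*(g^2 + 3*g) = g*(g - 5)*(g - 2)*(g + 3)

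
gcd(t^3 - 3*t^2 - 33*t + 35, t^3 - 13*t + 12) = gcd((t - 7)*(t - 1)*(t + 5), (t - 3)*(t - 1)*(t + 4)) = t - 1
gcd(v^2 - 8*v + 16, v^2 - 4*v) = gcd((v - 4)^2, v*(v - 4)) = v - 4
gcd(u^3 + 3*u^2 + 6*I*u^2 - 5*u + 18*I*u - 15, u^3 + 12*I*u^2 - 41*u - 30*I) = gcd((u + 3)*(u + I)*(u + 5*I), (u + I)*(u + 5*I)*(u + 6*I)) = u^2 + 6*I*u - 5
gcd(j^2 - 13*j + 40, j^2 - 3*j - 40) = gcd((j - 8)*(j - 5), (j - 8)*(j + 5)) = j - 8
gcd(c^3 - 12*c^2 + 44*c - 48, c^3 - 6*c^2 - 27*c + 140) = c - 4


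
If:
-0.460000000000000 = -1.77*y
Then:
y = 0.26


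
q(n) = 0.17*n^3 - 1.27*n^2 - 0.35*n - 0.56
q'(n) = 0.51*n^2 - 2.54*n - 0.35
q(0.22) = -0.70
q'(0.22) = -0.88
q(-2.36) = -9.04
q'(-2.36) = 8.48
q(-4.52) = -40.62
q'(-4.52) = 21.55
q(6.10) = -11.36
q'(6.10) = 3.13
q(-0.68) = -0.96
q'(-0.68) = 1.61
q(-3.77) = -26.40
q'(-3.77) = 16.47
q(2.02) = -5.05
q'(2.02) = -3.40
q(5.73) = -12.28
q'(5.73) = 1.84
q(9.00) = 17.35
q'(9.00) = 18.10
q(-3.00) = -15.53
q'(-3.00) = 11.86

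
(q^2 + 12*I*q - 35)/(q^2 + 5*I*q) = (q + 7*I)/q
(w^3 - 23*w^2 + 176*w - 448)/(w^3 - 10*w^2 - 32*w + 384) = (w - 7)/(w + 6)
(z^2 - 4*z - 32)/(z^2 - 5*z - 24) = (z + 4)/(z + 3)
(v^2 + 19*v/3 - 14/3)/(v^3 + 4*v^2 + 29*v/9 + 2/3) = 3*(3*v^2 + 19*v - 14)/(9*v^3 + 36*v^2 + 29*v + 6)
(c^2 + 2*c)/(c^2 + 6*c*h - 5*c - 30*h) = c*(c + 2)/(c^2 + 6*c*h - 5*c - 30*h)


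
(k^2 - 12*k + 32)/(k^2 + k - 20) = (k - 8)/(k + 5)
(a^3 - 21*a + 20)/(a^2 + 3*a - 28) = (a^2 + 4*a - 5)/(a + 7)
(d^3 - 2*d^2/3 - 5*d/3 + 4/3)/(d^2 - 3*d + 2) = (3*d^2 + d - 4)/(3*(d - 2))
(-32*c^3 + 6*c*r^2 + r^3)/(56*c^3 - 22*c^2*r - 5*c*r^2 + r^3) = (4*c + r)/(-7*c + r)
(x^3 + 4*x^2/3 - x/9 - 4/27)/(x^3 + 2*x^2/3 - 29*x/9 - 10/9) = (9*x^2 + 9*x - 4)/(3*(3*x^2 + x - 10))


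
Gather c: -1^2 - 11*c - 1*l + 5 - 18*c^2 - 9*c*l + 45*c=-18*c^2 + c*(34 - 9*l) - l + 4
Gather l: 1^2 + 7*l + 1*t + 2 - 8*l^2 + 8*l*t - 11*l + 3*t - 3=-8*l^2 + l*(8*t - 4) + 4*t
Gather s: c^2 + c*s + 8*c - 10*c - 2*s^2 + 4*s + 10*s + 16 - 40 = c^2 - 2*c - 2*s^2 + s*(c + 14) - 24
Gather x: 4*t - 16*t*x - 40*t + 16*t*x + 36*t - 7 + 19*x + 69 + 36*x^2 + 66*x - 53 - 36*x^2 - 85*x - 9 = 0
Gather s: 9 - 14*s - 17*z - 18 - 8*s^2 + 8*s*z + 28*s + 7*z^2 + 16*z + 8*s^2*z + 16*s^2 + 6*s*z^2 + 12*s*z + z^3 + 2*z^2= s^2*(8*z + 8) + s*(6*z^2 + 20*z + 14) + z^3 + 9*z^2 - z - 9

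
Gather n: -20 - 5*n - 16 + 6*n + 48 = n + 12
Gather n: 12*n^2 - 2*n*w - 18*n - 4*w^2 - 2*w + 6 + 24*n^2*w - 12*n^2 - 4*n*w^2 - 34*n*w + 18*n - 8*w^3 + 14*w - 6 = 24*n^2*w + n*(-4*w^2 - 36*w) - 8*w^3 - 4*w^2 + 12*w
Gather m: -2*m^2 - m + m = -2*m^2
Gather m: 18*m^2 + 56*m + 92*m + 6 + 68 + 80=18*m^2 + 148*m + 154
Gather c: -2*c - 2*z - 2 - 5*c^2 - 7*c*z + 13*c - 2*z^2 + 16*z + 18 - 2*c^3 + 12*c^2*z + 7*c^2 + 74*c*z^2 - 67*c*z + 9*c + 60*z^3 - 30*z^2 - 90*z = -2*c^3 + c^2*(12*z + 2) + c*(74*z^2 - 74*z + 20) + 60*z^3 - 32*z^2 - 76*z + 16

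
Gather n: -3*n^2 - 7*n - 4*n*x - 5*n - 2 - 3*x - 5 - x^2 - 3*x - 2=-3*n^2 + n*(-4*x - 12) - x^2 - 6*x - 9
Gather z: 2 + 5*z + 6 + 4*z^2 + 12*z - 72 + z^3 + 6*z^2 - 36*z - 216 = z^3 + 10*z^2 - 19*z - 280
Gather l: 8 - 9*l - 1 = 7 - 9*l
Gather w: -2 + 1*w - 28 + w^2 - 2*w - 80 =w^2 - w - 110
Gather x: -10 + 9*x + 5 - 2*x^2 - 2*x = -2*x^2 + 7*x - 5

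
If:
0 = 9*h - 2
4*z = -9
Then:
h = 2/9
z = -9/4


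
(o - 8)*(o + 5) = o^2 - 3*o - 40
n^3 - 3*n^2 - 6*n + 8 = (n - 4)*(n - 1)*(n + 2)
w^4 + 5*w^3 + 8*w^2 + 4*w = w*(w + 1)*(w + 2)^2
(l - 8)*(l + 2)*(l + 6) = l^3 - 52*l - 96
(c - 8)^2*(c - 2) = c^3 - 18*c^2 + 96*c - 128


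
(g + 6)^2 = g^2 + 12*g + 36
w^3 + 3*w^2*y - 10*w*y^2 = w*(w - 2*y)*(w + 5*y)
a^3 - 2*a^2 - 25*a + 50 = (a - 5)*(a - 2)*(a + 5)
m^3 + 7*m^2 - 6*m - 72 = (m - 3)*(m + 4)*(m + 6)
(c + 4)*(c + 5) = c^2 + 9*c + 20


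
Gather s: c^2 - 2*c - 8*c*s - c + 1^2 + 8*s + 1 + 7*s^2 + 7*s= c^2 - 3*c + 7*s^2 + s*(15 - 8*c) + 2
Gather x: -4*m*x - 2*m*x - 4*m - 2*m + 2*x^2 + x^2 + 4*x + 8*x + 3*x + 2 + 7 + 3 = -6*m + 3*x^2 + x*(15 - 6*m) + 12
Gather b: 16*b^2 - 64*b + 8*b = 16*b^2 - 56*b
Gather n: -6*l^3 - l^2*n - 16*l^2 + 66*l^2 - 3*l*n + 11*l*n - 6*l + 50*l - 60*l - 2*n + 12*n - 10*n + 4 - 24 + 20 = -6*l^3 + 50*l^2 - 16*l + n*(-l^2 + 8*l)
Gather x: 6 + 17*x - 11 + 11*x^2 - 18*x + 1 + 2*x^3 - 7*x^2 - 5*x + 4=2*x^3 + 4*x^2 - 6*x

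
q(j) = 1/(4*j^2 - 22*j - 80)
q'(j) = (22 - 8*j)/(4*j^2 - 22*j - 80)^2 = (11 - 4*j)/(2*(-2*j^2 + 11*j + 40)^2)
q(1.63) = -0.01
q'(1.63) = 0.00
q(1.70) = -0.01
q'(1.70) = 0.00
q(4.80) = -0.01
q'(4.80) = -0.00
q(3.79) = -0.01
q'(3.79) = -0.00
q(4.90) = -0.01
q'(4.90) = -0.00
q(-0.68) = -0.02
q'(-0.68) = 0.01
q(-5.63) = 0.01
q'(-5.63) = 0.00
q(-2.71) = 0.11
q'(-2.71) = 0.54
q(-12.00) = 0.00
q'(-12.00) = 0.00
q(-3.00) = 0.05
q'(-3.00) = 0.10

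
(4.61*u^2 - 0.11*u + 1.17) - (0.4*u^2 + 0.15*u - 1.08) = 4.21*u^2 - 0.26*u + 2.25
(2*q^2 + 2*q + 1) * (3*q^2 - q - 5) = 6*q^4 + 4*q^3 - 9*q^2 - 11*q - 5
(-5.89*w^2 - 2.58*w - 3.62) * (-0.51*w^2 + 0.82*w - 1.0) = 3.0039*w^4 - 3.514*w^3 + 5.6206*w^2 - 0.3884*w + 3.62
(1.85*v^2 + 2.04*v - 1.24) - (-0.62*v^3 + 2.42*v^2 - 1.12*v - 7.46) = 0.62*v^3 - 0.57*v^2 + 3.16*v + 6.22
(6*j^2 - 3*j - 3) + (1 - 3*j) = 6*j^2 - 6*j - 2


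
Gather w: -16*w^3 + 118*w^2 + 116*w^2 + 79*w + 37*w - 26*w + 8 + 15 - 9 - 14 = -16*w^3 + 234*w^2 + 90*w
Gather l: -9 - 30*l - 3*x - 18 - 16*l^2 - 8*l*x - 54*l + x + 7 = -16*l^2 + l*(-8*x - 84) - 2*x - 20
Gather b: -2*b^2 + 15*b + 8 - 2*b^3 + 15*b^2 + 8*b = -2*b^3 + 13*b^2 + 23*b + 8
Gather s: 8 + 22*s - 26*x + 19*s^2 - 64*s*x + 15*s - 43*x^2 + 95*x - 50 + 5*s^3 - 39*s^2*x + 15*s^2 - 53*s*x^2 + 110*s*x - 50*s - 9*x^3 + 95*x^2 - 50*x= 5*s^3 + s^2*(34 - 39*x) + s*(-53*x^2 + 46*x - 13) - 9*x^3 + 52*x^2 + 19*x - 42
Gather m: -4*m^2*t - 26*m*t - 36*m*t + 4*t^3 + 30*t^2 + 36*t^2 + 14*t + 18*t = -4*m^2*t - 62*m*t + 4*t^3 + 66*t^2 + 32*t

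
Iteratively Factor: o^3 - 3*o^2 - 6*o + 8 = (o - 4)*(o^2 + o - 2) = (o - 4)*(o - 1)*(o + 2)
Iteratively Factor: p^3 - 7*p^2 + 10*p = (p - 2)*(p^2 - 5*p) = p*(p - 2)*(p - 5)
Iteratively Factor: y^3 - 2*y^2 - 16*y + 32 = (y + 4)*(y^2 - 6*y + 8) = (y - 4)*(y + 4)*(y - 2)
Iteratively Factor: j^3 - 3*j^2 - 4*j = (j)*(j^2 - 3*j - 4) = j*(j + 1)*(j - 4)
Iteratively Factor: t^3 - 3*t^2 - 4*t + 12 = (t - 2)*(t^2 - t - 6) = (t - 3)*(t - 2)*(t + 2)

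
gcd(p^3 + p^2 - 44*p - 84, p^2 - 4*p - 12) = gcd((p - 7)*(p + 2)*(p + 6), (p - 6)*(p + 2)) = p + 2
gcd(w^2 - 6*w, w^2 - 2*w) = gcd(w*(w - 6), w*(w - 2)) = w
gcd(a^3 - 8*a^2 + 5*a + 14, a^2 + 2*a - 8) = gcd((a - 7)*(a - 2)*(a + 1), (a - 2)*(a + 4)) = a - 2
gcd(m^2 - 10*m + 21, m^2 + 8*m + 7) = 1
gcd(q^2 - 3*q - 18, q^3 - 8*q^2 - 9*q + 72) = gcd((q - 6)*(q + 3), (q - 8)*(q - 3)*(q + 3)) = q + 3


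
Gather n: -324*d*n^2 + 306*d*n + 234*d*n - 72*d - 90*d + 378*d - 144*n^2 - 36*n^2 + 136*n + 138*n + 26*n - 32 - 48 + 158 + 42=216*d + n^2*(-324*d - 180) + n*(540*d + 300) + 120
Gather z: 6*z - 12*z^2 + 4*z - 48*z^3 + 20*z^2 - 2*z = -48*z^3 + 8*z^2 + 8*z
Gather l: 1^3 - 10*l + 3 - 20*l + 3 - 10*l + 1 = 8 - 40*l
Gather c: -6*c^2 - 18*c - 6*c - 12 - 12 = -6*c^2 - 24*c - 24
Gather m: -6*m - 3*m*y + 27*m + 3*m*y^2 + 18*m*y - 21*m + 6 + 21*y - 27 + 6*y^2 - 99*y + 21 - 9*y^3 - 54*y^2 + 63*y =m*(3*y^2 + 15*y) - 9*y^3 - 48*y^2 - 15*y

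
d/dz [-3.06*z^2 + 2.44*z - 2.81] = 2.44 - 6.12*z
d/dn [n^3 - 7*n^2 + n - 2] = 3*n^2 - 14*n + 1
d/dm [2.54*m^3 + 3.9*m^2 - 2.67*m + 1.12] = 7.62*m^2 + 7.8*m - 2.67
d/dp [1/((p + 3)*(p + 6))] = (-2*p - 9)/(p^4 + 18*p^3 + 117*p^2 + 324*p + 324)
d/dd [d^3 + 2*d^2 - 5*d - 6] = 3*d^2 + 4*d - 5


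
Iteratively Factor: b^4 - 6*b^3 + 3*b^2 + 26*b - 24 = (b - 4)*(b^3 - 2*b^2 - 5*b + 6) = (b - 4)*(b - 3)*(b^2 + b - 2) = (b - 4)*(b - 3)*(b + 2)*(b - 1)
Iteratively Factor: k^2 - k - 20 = (k + 4)*(k - 5)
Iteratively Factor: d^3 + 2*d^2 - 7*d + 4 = (d - 1)*(d^2 + 3*d - 4) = (d - 1)*(d + 4)*(d - 1)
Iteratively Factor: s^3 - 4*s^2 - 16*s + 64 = (s - 4)*(s^2 - 16) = (s - 4)*(s + 4)*(s - 4)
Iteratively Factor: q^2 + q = (q)*(q + 1)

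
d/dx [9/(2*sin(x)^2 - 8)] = -9*sin(x)*cos(x)/(sin(x)^2 - 4)^2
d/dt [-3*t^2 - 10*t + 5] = -6*t - 10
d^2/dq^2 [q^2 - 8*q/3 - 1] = 2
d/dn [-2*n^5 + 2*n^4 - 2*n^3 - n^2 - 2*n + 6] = -10*n^4 + 8*n^3 - 6*n^2 - 2*n - 2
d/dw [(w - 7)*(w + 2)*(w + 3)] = 3*w^2 - 4*w - 29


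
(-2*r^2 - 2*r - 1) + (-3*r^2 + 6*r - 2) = -5*r^2 + 4*r - 3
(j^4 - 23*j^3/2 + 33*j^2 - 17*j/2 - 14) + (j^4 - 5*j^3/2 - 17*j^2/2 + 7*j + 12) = 2*j^4 - 14*j^3 + 49*j^2/2 - 3*j/2 - 2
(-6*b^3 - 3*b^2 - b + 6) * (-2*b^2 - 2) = 12*b^5 + 6*b^4 + 14*b^3 - 6*b^2 + 2*b - 12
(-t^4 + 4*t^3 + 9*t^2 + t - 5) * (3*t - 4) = -3*t^5 + 16*t^4 + 11*t^3 - 33*t^2 - 19*t + 20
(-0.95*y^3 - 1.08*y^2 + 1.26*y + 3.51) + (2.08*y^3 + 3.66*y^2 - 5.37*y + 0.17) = 1.13*y^3 + 2.58*y^2 - 4.11*y + 3.68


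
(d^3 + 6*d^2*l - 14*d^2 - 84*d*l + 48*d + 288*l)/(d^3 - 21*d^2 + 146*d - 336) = (d + 6*l)/(d - 7)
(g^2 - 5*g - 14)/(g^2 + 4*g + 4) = (g - 7)/(g + 2)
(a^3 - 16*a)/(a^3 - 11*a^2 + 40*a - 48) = a*(a + 4)/(a^2 - 7*a + 12)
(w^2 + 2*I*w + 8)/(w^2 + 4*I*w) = (w - 2*I)/w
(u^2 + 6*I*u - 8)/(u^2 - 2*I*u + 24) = (u + 2*I)/(u - 6*I)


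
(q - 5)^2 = q^2 - 10*q + 25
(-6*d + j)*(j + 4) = -6*d*j - 24*d + j^2 + 4*j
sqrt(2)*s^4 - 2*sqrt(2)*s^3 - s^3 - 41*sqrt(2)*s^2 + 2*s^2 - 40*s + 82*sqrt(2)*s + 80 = (s - 2)*(s - 5*sqrt(2))*(s + 4*sqrt(2))*(sqrt(2)*s + 1)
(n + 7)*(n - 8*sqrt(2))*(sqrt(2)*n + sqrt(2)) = sqrt(2)*n^3 - 16*n^2 + 8*sqrt(2)*n^2 - 128*n + 7*sqrt(2)*n - 112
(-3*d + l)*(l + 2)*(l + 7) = -3*d*l^2 - 27*d*l - 42*d + l^3 + 9*l^2 + 14*l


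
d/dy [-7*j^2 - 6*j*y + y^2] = -6*j + 2*y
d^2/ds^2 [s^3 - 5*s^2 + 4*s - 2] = 6*s - 10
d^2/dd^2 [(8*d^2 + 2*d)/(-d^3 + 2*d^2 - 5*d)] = 4*(-4*d^3 - 3*d^2 + 66*d - 39)/(d^6 - 6*d^5 + 27*d^4 - 68*d^3 + 135*d^2 - 150*d + 125)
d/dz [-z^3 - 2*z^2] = z*(-3*z - 4)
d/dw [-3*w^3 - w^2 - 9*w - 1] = -9*w^2 - 2*w - 9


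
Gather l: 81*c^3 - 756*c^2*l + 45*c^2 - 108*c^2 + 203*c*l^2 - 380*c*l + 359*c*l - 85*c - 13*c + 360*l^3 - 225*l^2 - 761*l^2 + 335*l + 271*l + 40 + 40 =81*c^3 - 63*c^2 - 98*c + 360*l^3 + l^2*(203*c - 986) + l*(-756*c^2 - 21*c + 606) + 80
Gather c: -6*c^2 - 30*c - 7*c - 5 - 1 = -6*c^2 - 37*c - 6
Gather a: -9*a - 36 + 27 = -9*a - 9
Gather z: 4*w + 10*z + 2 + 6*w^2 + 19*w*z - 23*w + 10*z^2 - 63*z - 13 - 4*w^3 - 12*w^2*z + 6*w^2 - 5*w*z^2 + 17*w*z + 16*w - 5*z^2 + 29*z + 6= -4*w^3 + 12*w^2 - 3*w + z^2*(5 - 5*w) + z*(-12*w^2 + 36*w - 24) - 5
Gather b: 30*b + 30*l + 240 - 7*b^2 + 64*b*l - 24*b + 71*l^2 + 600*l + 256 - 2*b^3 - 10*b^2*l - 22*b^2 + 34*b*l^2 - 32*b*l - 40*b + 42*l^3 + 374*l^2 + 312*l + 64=-2*b^3 + b^2*(-10*l - 29) + b*(34*l^2 + 32*l - 34) + 42*l^3 + 445*l^2 + 942*l + 560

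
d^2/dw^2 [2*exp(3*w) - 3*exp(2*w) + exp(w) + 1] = (18*exp(2*w) - 12*exp(w) + 1)*exp(w)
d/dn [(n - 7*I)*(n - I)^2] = 3*(n - 5*I)*(n - I)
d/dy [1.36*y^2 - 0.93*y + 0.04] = 2.72*y - 0.93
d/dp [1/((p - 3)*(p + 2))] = (1 - 2*p)/(p^4 - 2*p^3 - 11*p^2 + 12*p + 36)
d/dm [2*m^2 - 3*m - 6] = 4*m - 3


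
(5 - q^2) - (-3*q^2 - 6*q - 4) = 2*q^2 + 6*q + 9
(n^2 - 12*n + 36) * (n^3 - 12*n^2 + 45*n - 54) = n^5 - 24*n^4 + 225*n^3 - 1026*n^2 + 2268*n - 1944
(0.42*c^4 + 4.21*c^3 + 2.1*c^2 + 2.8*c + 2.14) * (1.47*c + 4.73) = 0.6174*c^5 + 8.1753*c^4 + 23.0003*c^3 + 14.049*c^2 + 16.3898*c + 10.1222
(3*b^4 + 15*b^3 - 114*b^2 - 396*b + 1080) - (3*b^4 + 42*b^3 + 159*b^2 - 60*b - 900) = -27*b^3 - 273*b^2 - 336*b + 1980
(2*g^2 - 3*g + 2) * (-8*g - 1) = -16*g^3 + 22*g^2 - 13*g - 2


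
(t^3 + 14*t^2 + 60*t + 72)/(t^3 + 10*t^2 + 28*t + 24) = (t + 6)/(t + 2)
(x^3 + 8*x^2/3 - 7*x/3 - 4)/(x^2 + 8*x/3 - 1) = (3*x^2 - x - 4)/(3*x - 1)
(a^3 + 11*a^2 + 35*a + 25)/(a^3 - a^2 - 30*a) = (a^2 + 6*a + 5)/(a*(a - 6))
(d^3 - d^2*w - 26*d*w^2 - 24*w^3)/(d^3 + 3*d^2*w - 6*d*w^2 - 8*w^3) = (-d + 6*w)/(-d + 2*w)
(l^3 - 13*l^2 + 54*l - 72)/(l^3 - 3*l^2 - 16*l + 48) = (l - 6)/(l + 4)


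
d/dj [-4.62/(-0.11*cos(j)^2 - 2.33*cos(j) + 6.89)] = (1.0164*cos(j) + 10.7646)*sin(j)/(0.11*cos(j)^2 + 2.33*cos(j) - 6.89)^2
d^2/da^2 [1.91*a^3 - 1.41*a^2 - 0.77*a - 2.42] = 11.46*a - 2.82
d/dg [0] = 0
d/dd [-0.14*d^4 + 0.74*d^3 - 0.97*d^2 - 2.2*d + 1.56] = -0.56*d^3 + 2.22*d^2 - 1.94*d - 2.2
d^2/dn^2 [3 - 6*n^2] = -12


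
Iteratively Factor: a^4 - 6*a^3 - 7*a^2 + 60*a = (a)*(a^3 - 6*a^2 - 7*a + 60) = a*(a - 4)*(a^2 - 2*a - 15) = a*(a - 4)*(a + 3)*(a - 5)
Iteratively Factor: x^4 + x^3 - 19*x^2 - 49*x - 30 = (x + 1)*(x^3 - 19*x - 30) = (x - 5)*(x + 1)*(x^2 + 5*x + 6) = (x - 5)*(x + 1)*(x + 2)*(x + 3)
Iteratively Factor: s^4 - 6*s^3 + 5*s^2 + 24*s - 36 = (s + 2)*(s^3 - 8*s^2 + 21*s - 18) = (s - 3)*(s + 2)*(s^2 - 5*s + 6) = (s - 3)*(s - 2)*(s + 2)*(s - 3)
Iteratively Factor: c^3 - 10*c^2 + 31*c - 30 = (c - 3)*(c^2 - 7*c + 10) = (c - 3)*(c - 2)*(c - 5)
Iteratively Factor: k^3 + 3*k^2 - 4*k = (k - 1)*(k^2 + 4*k) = (k - 1)*(k + 4)*(k)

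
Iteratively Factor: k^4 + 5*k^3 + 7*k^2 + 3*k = (k + 1)*(k^3 + 4*k^2 + 3*k) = (k + 1)^2*(k^2 + 3*k) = k*(k + 1)^2*(k + 3)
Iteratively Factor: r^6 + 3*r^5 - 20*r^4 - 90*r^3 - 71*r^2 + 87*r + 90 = (r + 3)*(r^5 - 20*r^3 - 30*r^2 + 19*r + 30) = (r - 5)*(r + 3)*(r^4 + 5*r^3 + 5*r^2 - 5*r - 6) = (r - 5)*(r - 1)*(r + 3)*(r^3 + 6*r^2 + 11*r + 6) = (r - 5)*(r - 1)*(r + 1)*(r + 3)*(r^2 + 5*r + 6) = (r - 5)*(r - 1)*(r + 1)*(r + 3)^2*(r + 2)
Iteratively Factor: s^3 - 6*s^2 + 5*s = (s - 1)*(s^2 - 5*s) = (s - 5)*(s - 1)*(s)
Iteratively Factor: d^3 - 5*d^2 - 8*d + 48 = (d + 3)*(d^2 - 8*d + 16) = (d - 4)*(d + 3)*(d - 4)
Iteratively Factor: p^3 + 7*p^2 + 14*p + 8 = (p + 1)*(p^2 + 6*p + 8) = (p + 1)*(p + 4)*(p + 2)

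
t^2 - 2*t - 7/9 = (t - 7/3)*(t + 1/3)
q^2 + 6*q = q*(q + 6)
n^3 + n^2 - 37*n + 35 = (n - 5)*(n - 1)*(n + 7)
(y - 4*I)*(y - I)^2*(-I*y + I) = -I*y^4 - 6*y^3 + I*y^3 + 6*y^2 + 9*I*y^2 + 4*y - 9*I*y - 4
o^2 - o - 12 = (o - 4)*(o + 3)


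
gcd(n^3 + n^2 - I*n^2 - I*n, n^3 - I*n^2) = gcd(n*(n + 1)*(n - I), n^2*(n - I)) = n^2 - I*n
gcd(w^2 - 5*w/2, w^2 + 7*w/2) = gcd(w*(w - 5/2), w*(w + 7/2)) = w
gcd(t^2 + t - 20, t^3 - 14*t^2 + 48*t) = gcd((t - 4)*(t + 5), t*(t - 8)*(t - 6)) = 1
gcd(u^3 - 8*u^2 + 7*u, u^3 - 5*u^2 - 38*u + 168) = u - 7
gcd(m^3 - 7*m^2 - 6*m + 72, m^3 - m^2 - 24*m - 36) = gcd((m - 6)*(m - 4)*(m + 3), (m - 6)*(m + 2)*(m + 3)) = m^2 - 3*m - 18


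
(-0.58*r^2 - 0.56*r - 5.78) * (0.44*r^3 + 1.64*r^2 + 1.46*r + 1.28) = -0.2552*r^5 - 1.1976*r^4 - 4.3084*r^3 - 11.0392*r^2 - 9.1556*r - 7.3984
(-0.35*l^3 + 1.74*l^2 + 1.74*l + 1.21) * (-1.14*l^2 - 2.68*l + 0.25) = 0.399*l^5 - 1.0456*l^4 - 6.7343*l^3 - 5.6076*l^2 - 2.8078*l + 0.3025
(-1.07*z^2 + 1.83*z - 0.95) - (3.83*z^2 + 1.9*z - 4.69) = -4.9*z^2 - 0.0699999999999998*z + 3.74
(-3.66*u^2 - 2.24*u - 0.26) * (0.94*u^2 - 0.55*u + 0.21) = -3.4404*u^4 - 0.0925999999999996*u^3 + 0.219*u^2 - 0.3274*u - 0.0546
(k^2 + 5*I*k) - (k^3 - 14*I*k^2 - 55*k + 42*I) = -k^3 + k^2 + 14*I*k^2 + 55*k + 5*I*k - 42*I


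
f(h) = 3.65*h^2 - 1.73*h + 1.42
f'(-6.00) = -45.53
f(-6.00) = 143.20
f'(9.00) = 63.97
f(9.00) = 281.50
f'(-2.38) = -19.10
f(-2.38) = 26.21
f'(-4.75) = -36.40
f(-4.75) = 91.99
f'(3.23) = 21.85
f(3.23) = 33.91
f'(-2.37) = -19.03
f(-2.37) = 26.02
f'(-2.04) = -16.62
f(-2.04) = 20.14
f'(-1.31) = -11.29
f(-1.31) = 9.95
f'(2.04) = 13.16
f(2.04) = 13.08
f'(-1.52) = -12.83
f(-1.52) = 12.48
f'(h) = 7.3*h - 1.73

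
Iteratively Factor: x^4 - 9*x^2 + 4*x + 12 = (x + 1)*(x^3 - x^2 - 8*x + 12) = (x - 2)*(x + 1)*(x^2 + x - 6) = (x - 2)^2*(x + 1)*(x + 3)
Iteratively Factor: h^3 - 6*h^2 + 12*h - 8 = (h - 2)*(h^2 - 4*h + 4) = (h - 2)^2*(h - 2)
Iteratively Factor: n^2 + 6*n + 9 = (n + 3)*(n + 3)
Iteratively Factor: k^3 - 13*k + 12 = (k + 4)*(k^2 - 4*k + 3) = (k - 1)*(k + 4)*(k - 3)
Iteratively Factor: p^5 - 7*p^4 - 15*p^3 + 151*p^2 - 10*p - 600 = (p - 5)*(p^4 - 2*p^3 - 25*p^2 + 26*p + 120) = (p - 5)*(p - 3)*(p^3 + p^2 - 22*p - 40) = (p - 5)^2*(p - 3)*(p^2 + 6*p + 8) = (p - 5)^2*(p - 3)*(p + 2)*(p + 4)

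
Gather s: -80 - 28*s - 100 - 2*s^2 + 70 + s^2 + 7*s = -s^2 - 21*s - 110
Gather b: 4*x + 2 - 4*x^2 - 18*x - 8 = -4*x^2 - 14*x - 6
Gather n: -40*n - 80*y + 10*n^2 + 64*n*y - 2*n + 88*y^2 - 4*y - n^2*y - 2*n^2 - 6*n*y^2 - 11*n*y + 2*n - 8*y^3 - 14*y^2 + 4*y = n^2*(8 - y) + n*(-6*y^2 + 53*y - 40) - 8*y^3 + 74*y^2 - 80*y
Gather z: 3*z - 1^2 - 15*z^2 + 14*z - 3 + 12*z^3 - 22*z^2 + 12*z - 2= 12*z^3 - 37*z^2 + 29*z - 6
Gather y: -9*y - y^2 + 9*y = -y^2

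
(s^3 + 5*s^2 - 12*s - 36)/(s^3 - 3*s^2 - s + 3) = (s^2 + 8*s + 12)/(s^2 - 1)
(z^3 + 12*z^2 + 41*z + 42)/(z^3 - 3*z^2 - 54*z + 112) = (z^2 + 5*z + 6)/(z^2 - 10*z + 16)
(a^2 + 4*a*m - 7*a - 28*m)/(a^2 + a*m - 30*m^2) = (a^2 + 4*a*m - 7*a - 28*m)/(a^2 + a*m - 30*m^2)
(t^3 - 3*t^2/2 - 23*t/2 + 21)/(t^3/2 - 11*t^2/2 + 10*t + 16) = (2*t^3 - 3*t^2 - 23*t + 42)/(t^3 - 11*t^2 + 20*t + 32)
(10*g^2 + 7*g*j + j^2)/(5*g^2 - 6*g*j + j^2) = (10*g^2 + 7*g*j + j^2)/(5*g^2 - 6*g*j + j^2)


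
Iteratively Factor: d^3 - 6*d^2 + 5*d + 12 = (d - 4)*(d^2 - 2*d - 3) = (d - 4)*(d + 1)*(d - 3)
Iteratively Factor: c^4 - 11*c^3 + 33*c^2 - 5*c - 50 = (c + 1)*(c^3 - 12*c^2 + 45*c - 50) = (c - 2)*(c + 1)*(c^2 - 10*c + 25) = (c - 5)*(c - 2)*(c + 1)*(c - 5)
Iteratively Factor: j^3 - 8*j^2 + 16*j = (j - 4)*(j^2 - 4*j) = j*(j - 4)*(j - 4)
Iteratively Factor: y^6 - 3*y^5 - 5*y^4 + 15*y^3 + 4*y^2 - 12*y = (y + 2)*(y^5 - 5*y^4 + 5*y^3 + 5*y^2 - 6*y) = (y - 3)*(y + 2)*(y^4 - 2*y^3 - y^2 + 2*y) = y*(y - 3)*(y + 2)*(y^3 - 2*y^2 - y + 2) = y*(y - 3)*(y + 1)*(y + 2)*(y^2 - 3*y + 2) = y*(y - 3)*(y - 1)*(y + 1)*(y + 2)*(y - 2)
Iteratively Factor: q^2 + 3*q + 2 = (q + 1)*(q + 2)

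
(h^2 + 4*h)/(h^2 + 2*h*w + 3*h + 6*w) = h*(h + 4)/(h^2 + 2*h*w + 3*h + 6*w)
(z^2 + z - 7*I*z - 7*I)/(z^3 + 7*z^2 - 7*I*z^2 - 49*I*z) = (z + 1)/(z*(z + 7))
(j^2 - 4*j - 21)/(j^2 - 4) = (j^2 - 4*j - 21)/(j^2 - 4)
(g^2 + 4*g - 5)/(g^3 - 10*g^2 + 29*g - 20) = (g + 5)/(g^2 - 9*g + 20)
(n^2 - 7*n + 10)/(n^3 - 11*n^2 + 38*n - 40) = 1/(n - 4)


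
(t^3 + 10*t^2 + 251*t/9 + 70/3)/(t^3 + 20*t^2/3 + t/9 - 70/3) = (3*t + 5)/(3*t - 5)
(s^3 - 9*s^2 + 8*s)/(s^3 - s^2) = (s - 8)/s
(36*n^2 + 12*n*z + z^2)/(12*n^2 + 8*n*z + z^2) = (6*n + z)/(2*n + z)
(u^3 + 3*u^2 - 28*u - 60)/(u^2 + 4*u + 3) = (u^3 + 3*u^2 - 28*u - 60)/(u^2 + 4*u + 3)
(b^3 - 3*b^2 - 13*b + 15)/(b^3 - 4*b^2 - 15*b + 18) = (b - 5)/(b - 6)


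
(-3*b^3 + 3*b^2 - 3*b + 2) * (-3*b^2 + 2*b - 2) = 9*b^5 - 15*b^4 + 21*b^3 - 18*b^2 + 10*b - 4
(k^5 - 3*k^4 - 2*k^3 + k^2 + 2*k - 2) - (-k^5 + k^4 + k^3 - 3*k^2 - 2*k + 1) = 2*k^5 - 4*k^4 - 3*k^3 + 4*k^2 + 4*k - 3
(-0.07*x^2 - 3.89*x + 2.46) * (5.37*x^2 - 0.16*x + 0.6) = -0.3759*x^4 - 20.8781*x^3 + 13.7906*x^2 - 2.7276*x + 1.476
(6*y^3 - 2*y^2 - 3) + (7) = 6*y^3 - 2*y^2 + 4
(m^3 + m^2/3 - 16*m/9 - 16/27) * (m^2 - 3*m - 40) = m^5 - 8*m^4/3 - 385*m^3/9 - 232*m^2/27 + 656*m/9 + 640/27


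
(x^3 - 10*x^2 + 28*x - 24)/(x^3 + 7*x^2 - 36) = (x^2 - 8*x + 12)/(x^2 + 9*x + 18)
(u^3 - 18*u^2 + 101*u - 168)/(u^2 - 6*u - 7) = (u^2 - 11*u + 24)/(u + 1)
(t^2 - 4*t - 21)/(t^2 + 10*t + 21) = (t - 7)/(t + 7)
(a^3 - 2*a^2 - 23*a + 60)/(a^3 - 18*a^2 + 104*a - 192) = (a^2 + 2*a - 15)/(a^2 - 14*a + 48)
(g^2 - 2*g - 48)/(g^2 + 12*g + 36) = (g - 8)/(g + 6)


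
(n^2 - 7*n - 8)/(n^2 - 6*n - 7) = (n - 8)/(n - 7)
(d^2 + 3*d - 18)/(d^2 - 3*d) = (d + 6)/d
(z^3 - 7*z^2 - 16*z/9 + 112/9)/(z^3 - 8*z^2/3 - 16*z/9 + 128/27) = 3*(z - 7)/(3*z - 8)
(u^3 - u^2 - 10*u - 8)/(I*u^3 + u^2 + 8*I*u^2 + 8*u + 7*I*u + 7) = I*(-u^2 + 2*u + 8)/(u^2 + u*(7 - I) - 7*I)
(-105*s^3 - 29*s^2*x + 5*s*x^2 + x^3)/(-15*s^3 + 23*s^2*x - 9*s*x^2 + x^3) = (21*s^2 + 10*s*x + x^2)/(3*s^2 - 4*s*x + x^2)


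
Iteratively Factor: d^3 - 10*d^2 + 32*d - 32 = (d - 2)*(d^2 - 8*d + 16) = (d - 4)*(d - 2)*(d - 4)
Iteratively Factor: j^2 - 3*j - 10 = (j + 2)*(j - 5)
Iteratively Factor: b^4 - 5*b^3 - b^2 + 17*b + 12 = (b + 1)*(b^3 - 6*b^2 + 5*b + 12) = (b - 3)*(b + 1)*(b^2 - 3*b - 4) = (b - 4)*(b - 3)*(b + 1)*(b + 1)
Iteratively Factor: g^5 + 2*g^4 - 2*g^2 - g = (g + 1)*(g^4 + g^3 - g^2 - g) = (g + 1)^2*(g^3 - g) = g*(g + 1)^2*(g^2 - 1) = g*(g - 1)*(g + 1)^2*(g + 1)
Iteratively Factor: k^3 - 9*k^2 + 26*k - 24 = (k - 2)*(k^2 - 7*k + 12) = (k - 4)*(k - 2)*(k - 3)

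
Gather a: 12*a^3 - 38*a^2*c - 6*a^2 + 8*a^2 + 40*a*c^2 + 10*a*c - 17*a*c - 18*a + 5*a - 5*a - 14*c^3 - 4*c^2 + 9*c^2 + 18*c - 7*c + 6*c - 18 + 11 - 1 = 12*a^3 + a^2*(2 - 38*c) + a*(40*c^2 - 7*c - 18) - 14*c^3 + 5*c^2 + 17*c - 8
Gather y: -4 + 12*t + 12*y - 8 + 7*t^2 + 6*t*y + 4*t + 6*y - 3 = 7*t^2 + 16*t + y*(6*t + 18) - 15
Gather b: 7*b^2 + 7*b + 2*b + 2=7*b^2 + 9*b + 2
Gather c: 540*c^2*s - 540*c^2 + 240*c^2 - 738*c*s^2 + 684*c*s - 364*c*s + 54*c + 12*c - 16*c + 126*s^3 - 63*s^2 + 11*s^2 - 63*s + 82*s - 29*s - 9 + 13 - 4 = c^2*(540*s - 300) + c*(-738*s^2 + 320*s + 50) + 126*s^3 - 52*s^2 - 10*s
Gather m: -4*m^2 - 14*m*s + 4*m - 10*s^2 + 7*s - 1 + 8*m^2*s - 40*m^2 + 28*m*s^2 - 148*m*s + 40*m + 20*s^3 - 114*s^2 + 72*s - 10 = m^2*(8*s - 44) + m*(28*s^2 - 162*s + 44) + 20*s^3 - 124*s^2 + 79*s - 11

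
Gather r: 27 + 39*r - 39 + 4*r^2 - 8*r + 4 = 4*r^2 + 31*r - 8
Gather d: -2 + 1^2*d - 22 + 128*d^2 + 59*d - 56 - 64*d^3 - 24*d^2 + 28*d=-64*d^3 + 104*d^2 + 88*d - 80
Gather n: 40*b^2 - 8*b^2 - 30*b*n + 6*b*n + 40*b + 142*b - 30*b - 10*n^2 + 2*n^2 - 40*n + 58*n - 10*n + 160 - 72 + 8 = 32*b^2 + 152*b - 8*n^2 + n*(8 - 24*b) + 96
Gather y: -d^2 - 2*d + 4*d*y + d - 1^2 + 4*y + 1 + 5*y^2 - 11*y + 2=-d^2 - d + 5*y^2 + y*(4*d - 7) + 2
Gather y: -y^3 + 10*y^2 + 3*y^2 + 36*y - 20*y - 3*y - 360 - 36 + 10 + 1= -y^3 + 13*y^2 + 13*y - 385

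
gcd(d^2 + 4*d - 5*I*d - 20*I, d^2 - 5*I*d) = d - 5*I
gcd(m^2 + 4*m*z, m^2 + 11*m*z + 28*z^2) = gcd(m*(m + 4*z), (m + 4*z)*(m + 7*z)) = m + 4*z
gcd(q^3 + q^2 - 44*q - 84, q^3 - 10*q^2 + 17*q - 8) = 1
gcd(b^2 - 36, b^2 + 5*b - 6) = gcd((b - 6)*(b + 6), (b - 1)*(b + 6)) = b + 6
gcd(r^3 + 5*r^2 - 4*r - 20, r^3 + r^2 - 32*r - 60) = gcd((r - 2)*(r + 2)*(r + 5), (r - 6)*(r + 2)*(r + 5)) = r^2 + 7*r + 10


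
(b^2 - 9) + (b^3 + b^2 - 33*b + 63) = b^3 + 2*b^2 - 33*b + 54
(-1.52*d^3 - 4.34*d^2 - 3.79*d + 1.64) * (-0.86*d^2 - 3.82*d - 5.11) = 1.3072*d^5 + 9.5388*d^4 + 27.6054*d^3 + 35.2448*d^2 + 13.1021*d - 8.3804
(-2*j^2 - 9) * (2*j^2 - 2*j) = -4*j^4 + 4*j^3 - 18*j^2 + 18*j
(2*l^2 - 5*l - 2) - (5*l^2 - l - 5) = -3*l^2 - 4*l + 3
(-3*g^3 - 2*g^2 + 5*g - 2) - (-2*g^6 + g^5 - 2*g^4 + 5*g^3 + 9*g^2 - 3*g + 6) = 2*g^6 - g^5 + 2*g^4 - 8*g^3 - 11*g^2 + 8*g - 8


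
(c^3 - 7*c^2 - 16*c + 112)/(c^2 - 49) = (c^2 - 16)/(c + 7)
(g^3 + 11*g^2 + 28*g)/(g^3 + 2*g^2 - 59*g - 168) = g*(g + 4)/(g^2 - 5*g - 24)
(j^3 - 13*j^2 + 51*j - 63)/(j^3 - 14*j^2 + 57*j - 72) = (j - 7)/(j - 8)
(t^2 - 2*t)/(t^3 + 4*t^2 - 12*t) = 1/(t + 6)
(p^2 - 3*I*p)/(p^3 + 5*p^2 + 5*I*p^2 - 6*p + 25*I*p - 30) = p*(p - 3*I)/(p^3 + 5*p^2*(1 + I) + p*(-6 + 25*I) - 30)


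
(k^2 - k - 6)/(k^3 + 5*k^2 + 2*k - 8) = (k - 3)/(k^2 + 3*k - 4)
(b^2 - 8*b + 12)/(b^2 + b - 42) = (b - 2)/(b + 7)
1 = 1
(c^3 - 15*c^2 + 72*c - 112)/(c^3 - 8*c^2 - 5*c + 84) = (c - 4)/(c + 3)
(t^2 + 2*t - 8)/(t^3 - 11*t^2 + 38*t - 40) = (t + 4)/(t^2 - 9*t + 20)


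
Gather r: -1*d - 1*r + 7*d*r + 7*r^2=-d + 7*r^2 + r*(7*d - 1)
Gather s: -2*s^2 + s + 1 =-2*s^2 + s + 1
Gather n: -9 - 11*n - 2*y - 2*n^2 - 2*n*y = -2*n^2 + n*(-2*y - 11) - 2*y - 9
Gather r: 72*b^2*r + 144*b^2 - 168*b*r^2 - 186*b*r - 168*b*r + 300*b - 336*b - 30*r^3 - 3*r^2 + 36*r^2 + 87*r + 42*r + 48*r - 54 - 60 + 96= 144*b^2 - 36*b - 30*r^3 + r^2*(33 - 168*b) + r*(72*b^2 - 354*b + 177) - 18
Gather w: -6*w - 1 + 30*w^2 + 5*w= 30*w^2 - w - 1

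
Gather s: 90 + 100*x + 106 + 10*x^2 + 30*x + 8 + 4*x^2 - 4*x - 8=14*x^2 + 126*x + 196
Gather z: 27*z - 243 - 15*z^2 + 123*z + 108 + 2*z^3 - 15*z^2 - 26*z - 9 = 2*z^3 - 30*z^2 + 124*z - 144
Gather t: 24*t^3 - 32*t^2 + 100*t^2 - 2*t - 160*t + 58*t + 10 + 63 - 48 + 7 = 24*t^3 + 68*t^2 - 104*t + 32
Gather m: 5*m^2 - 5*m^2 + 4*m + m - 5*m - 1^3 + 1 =0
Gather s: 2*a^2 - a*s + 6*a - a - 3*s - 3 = 2*a^2 + 5*a + s*(-a - 3) - 3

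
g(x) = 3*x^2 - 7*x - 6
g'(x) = 6*x - 7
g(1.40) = -9.92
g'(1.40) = 1.40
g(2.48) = -4.91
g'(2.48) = 7.88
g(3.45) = 5.56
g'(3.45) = 13.70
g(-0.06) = -5.57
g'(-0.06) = -7.36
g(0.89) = -9.85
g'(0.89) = -1.66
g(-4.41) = 83.21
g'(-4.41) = -33.46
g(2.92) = -0.86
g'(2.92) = 10.52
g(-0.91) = 2.85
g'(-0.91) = -12.46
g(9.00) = 174.00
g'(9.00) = 47.00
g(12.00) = 342.00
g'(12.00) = 65.00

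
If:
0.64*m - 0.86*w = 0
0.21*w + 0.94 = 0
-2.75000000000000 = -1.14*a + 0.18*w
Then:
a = 1.71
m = -6.01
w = -4.48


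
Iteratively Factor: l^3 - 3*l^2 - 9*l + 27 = (l - 3)*(l^2 - 9) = (l - 3)^2*(l + 3)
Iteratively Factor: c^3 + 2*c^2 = (c)*(c^2 + 2*c) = c*(c + 2)*(c)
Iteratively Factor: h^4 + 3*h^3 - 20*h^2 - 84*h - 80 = (h + 4)*(h^3 - h^2 - 16*h - 20) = (h - 5)*(h + 4)*(h^2 + 4*h + 4) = (h - 5)*(h + 2)*(h + 4)*(h + 2)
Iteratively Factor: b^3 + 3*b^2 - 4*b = (b + 4)*(b^2 - b) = b*(b + 4)*(b - 1)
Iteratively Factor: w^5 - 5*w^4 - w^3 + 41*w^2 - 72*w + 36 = (w - 3)*(w^4 - 2*w^3 - 7*w^2 + 20*w - 12) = (w - 3)*(w - 2)*(w^3 - 7*w + 6) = (w - 3)*(w - 2)*(w - 1)*(w^2 + w - 6) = (w - 3)*(w - 2)^2*(w - 1)*(w + 3)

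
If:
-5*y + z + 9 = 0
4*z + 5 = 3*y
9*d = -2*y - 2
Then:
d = -32/51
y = 31/17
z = 2/17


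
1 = 1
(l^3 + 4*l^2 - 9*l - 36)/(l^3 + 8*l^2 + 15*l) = (l^2 + l - 12)/(l*(l + 5))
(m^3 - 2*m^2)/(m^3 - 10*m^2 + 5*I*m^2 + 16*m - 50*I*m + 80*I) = m^2/(m^2 + m*(-8 + 5*I) - 40*I)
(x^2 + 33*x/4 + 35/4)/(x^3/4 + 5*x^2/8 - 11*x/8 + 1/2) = 2*(4*x^2 + 33*x + 35)/(2*x^3 + 5*x^2 - 11*x + 4)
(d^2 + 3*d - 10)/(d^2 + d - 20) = (d - 2)/(d - 4)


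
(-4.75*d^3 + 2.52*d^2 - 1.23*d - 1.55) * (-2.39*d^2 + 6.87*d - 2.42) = 11.3525*d^5 - 38.6553*d^4 + 31.7471*d^3 - 10.844*d^2 - 7.6719*d + 3.751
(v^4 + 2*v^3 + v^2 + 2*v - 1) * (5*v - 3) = 5*v^5 + 7*v^4 - v^3 + 7*v^2 - 11*v + 3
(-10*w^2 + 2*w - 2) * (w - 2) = -10*w^3 + 22*w^2 - 6*w + 4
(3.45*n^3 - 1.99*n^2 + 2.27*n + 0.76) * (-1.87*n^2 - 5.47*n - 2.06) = -6.4515*n^5 - 15.1502*n^4 - 0.466600000000001*n^3 - 9.7387*n^2 - 8.8334*n - 1.5656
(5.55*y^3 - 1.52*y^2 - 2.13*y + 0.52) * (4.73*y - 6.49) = 26.2515*y^4 - 43.2091*y^3 - 0.210099999999999*y^2 + 16.2833*y - 3.3748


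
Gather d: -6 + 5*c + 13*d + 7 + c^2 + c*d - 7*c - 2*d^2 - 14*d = c^2 - 2*c - 2*d^2 + d*(c - 1) + 1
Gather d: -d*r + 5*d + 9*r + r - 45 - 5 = d*(5 - r) + 10*r - 50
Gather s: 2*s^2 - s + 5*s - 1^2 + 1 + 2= 2*s^2 + 4*s + 2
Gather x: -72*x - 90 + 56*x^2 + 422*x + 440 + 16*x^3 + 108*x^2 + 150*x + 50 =16*x^3 + 164*x^2 + 500*x + 400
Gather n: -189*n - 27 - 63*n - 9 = -252*n - 36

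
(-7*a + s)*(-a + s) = 7*a^2 - 8*a*s + s^2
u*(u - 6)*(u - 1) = u^3 - 7*u^2 + 6*u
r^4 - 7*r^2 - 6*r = r*(r - 3)*(r + 1)*(r + 2)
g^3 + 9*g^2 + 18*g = g*(g + 3)*(g + 6)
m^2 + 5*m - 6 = (m - 1)*(m + 6)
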